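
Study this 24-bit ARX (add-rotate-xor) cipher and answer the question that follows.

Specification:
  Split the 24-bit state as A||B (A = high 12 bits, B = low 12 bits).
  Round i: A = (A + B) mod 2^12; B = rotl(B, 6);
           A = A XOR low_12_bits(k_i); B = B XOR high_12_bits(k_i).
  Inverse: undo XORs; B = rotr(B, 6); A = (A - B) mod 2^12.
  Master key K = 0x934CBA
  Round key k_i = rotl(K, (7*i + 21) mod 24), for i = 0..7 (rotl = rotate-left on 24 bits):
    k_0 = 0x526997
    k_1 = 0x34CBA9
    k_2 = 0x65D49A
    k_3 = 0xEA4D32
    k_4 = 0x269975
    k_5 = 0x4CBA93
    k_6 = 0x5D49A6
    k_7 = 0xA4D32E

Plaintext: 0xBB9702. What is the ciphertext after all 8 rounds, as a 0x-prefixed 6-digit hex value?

0xCBE5FF

s_0 = plaintext = 0xBB9702
s_1 = Round(s_0, k_0) = 0xB2C5BA
s_2 = Round(s_1, k_1) = 0xB4FDDA
s_3 = Round(s_2, k_2) = 0xDB30EA
s_4 = Round(s_3, k_3) = 0x3AF427
s_5 = Round(s_4, k_4) = 0xEA3BB9
s_6 = Round(s_5, k_5) = 0x0CFAA5
s_7 = Round(s_6, k_6) = 0x2D2CBE
s_8 = Round(s_7, k_7) = 0xCBE5FF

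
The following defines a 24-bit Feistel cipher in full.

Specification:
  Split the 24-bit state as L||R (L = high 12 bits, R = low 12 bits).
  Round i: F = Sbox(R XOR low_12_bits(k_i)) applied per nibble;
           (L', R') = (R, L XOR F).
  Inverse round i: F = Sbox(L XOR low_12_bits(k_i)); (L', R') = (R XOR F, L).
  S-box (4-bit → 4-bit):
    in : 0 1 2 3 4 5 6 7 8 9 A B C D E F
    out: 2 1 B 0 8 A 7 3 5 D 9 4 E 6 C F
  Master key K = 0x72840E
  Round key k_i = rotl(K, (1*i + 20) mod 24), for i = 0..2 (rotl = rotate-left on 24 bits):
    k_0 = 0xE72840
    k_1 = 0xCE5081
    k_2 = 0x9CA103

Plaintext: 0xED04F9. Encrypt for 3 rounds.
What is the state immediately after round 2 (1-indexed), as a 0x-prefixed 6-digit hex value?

0x09D6E7

s_0 = plaintext = 0xED04F9
s_1 = Round(s_0, k_0) = 0x4F909D
s_2 = Round(s_1, k_1) = 0x09D6E7
s_3 = Round(s_2, k_2) = 0x6E7355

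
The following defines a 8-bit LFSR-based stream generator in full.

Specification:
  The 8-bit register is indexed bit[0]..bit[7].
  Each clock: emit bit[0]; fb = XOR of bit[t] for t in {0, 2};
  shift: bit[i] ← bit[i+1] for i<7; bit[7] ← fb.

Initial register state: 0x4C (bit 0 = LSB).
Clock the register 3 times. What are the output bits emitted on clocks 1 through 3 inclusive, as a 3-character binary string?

reg_0 = 0x4C
clock 1: out=0, reg = 0xA6
clock 2: out=0, reg = 0xD3
clock 3: out=1, reg = 0xE9

001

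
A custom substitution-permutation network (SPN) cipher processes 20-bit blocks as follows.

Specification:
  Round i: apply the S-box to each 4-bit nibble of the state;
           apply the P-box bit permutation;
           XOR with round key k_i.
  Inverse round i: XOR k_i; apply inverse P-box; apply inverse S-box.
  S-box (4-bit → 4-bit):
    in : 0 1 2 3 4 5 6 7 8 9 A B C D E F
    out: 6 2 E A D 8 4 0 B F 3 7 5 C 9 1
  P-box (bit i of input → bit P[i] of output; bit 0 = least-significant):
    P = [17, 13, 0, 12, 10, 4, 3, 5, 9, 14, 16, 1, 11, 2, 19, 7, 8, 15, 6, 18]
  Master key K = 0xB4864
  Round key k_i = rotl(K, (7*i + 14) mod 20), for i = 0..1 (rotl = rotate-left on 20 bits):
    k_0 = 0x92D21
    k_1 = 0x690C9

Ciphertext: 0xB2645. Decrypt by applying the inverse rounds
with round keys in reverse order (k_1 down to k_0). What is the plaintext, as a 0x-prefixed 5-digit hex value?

s_0 = ciphertext = 0xB2645
s_1 = InvRound(s_0, k_1) = 0x32CC3
s_2 = InvRound(s_1, k_0) = 0xCD55F

0xCD55F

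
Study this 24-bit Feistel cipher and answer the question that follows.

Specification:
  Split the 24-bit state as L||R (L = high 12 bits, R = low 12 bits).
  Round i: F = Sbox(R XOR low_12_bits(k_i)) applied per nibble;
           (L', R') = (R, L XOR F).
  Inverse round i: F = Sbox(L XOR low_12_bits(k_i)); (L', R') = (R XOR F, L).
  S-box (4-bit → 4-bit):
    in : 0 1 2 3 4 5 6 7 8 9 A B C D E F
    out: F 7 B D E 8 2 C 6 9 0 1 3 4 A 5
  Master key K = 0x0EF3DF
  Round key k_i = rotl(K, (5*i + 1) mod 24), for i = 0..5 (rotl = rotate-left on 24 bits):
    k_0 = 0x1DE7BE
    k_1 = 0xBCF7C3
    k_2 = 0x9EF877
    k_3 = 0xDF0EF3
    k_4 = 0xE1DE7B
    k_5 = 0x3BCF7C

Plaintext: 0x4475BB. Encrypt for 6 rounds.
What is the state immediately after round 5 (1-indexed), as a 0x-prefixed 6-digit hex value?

0xC6153A

s_0 = plaintext = 0x4475BB
s_1 = Round(s_0, k_0) = 0x5BBFBF
s_2 = Round(s_1, k_1) = 0xFBF378
s_3 = Round(s_2, k_2) = 0x378E4A
s_4 = Round(s_3, k_3) = 0xE4AC61
s_5 = Round(s_4, k_4) = 0xC6153A
s_6 = Round(s_5, k_5) = 0x53AC83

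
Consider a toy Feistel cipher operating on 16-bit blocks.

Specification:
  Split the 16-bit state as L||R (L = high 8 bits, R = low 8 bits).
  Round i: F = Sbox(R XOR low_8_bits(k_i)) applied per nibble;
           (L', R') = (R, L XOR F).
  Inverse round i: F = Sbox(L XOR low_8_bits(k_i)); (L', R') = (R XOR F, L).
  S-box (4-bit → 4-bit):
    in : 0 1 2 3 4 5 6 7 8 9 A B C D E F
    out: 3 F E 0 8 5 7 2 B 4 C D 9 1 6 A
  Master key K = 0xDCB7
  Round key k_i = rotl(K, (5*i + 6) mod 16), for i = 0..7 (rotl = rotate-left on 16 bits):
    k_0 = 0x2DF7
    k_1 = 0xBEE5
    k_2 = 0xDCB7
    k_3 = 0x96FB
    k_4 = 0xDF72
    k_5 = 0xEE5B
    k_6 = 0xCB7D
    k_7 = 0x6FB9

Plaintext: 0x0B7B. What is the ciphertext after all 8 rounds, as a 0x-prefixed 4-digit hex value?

s_0 = plaintext = 0x0B7B
s_1 = Round(s_0, k_0) = 0x7BB2
s_2 = Round(s_1, k_1) = 0xB229
s_3 = Round(s_2, k_2) = 0x29F4
s_4 = Round(s_3, k_3) = 0xF413
s_5 = Round(s_4, k_4) = 0x138B
s_6 = Round(s_5, k_5) = 0x8B00
s_7 = Round(s_6, k_6) = 0x00AA
s_8 = Round(s_7, k_7) = 0xAAF0

0xAAF0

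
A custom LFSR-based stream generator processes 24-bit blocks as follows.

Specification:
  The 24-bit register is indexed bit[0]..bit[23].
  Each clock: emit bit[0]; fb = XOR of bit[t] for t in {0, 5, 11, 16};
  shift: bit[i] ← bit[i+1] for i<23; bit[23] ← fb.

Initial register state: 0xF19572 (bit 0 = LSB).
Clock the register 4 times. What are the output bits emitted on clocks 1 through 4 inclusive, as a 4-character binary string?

0100

reg_0 = 0xF19572
clock 1: out=0, reg = 0x78CAB9
clock 2: out=1, reg = 0xBC655C
clock 3: out=0, reg = 0x5E32AE
clock 4: out=0, reg = 0xAF1957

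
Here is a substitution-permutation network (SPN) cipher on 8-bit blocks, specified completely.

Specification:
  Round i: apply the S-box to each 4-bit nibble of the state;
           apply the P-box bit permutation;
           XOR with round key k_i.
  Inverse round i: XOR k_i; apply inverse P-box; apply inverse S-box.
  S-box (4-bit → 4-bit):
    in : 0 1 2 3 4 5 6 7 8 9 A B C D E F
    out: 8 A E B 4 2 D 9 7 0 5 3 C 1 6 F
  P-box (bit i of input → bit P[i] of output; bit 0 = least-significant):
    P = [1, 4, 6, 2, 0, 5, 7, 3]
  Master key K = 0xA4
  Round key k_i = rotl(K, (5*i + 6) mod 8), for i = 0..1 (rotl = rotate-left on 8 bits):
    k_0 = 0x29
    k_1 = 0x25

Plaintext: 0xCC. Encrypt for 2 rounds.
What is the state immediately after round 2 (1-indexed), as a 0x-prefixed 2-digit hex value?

s_0 = plaintext = 0xCC
s_1 = Round(s_0, k_0) = 0xE5
s_2 = Round(s_1, k_1) = 0x95

0x95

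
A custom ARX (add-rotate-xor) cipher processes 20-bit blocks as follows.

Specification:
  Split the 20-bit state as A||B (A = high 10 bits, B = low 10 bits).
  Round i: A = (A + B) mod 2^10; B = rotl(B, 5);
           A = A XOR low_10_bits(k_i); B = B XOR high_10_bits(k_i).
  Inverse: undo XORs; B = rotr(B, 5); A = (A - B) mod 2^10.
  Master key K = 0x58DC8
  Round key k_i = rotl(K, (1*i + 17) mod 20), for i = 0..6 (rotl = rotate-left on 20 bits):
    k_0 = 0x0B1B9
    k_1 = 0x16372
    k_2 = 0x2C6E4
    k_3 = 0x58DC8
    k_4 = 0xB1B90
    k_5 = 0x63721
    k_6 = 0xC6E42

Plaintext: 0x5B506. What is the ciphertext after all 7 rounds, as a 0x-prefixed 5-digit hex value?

0xC834D

s_0 = plaintext = 0x5B506
s_1 = Round(s_0, k_0) = 0xF28E4
s_2 = Round(s_1, k_1) = 0xF70DF
s_3 = Round(s_2, k_2) = 0x97F57
s_4 = Round(s_3, k_3) = 0x1FB99
s_5 = Round(s_4, k_4) = 0xE1DFA
s_6 = Round(s_5, k_5) = 0xA82C2
s_7 = Round(s_6, k_6) = 0xC834D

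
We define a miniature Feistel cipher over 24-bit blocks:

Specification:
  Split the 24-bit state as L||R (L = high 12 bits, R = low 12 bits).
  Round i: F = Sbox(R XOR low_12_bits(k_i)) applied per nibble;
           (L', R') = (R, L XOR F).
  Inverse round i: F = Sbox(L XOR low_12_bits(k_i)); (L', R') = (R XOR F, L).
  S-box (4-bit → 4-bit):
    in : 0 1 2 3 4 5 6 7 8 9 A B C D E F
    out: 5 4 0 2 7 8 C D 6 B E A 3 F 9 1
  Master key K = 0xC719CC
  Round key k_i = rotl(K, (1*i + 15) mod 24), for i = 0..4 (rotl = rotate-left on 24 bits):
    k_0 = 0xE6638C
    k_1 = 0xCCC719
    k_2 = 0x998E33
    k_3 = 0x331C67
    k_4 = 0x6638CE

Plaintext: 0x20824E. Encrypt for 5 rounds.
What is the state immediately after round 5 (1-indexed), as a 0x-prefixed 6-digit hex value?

s_0 = plaintext = 0x20824E
s_1 = Round(s_0, k_0) = 0x24E638
s_2 = Round(s_1, k_1) = 0x63864A
s_3 = Round(s_2, k_2) = 0x64A0E3
s_4 = Round(s_3, k_3) = 0x0E352D
s_5 = Round(s_4, k_4) = 0x52DF71

0x52DF71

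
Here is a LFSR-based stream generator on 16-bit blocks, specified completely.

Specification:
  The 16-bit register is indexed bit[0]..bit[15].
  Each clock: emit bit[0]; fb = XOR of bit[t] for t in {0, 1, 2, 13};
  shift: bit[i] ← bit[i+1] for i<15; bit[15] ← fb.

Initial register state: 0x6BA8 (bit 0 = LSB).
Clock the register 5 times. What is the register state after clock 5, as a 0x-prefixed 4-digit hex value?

reg_0 = 0x6BA8
clock 1: out=0, reg = 0xB5D4
clock 2: out=0, reg = 0x5AEA
clock 3: out=0, reg = 0xAD75
clock 4: out=1, reg = 0xD6BA
clock 5: out=0, reg = 0xEB5D

0xEB5D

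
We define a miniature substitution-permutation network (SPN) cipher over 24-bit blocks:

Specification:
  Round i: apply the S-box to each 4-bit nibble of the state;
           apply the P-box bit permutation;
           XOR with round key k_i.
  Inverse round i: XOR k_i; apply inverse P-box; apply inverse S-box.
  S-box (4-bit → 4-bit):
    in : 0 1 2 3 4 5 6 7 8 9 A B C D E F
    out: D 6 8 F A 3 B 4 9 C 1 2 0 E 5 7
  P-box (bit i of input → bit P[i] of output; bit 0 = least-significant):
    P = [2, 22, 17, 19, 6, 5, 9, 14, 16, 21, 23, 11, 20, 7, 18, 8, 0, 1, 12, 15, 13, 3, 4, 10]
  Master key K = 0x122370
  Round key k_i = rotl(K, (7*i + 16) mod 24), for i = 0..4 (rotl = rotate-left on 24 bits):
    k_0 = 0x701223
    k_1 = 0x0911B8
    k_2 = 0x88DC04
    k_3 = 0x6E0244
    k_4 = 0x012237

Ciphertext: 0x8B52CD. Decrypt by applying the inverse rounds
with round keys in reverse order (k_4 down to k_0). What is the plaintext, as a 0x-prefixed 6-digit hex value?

s_0 = ciphertext = 0x8B52CD
s_1 = InvRound(s_0, k_4) = 0xF1B769
s_2 = InvRound(s_1, k_3) = 0x600EB0
s_3 = InvRound(s_2, k_2) = 0x79B1D6
s_4 = InvRound(s_3, k_1) = 0x54AB55
s_5 = InvRound(s_4, k_0) = 0xED945A

0xED945A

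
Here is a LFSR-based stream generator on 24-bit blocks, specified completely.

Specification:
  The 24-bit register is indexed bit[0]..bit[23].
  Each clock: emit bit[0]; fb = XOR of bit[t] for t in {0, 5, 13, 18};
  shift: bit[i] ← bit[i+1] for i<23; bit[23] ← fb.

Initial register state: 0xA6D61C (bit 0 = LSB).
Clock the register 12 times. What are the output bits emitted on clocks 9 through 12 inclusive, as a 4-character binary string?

0110

reg_0 = 0xA6D61C
clock 1: out=0, reg = 0xD36B0E
clock 2: out=0, reg = 0xE9B587
clock 3: out=1, reg = 0x74DAC3
clock 4: out=1, reg = 0x3A6D61
clock 5: out=1, reg = 0x9D36B0
clock 6: out=0, reg = 0xCE9B58
clock 7: out=0, reg = 0xE74DAC
clock 8: out=0, reg = 0x73A6D6
clock 9: out=0, reg = 0xB9D36B
clock 10: out=1, reg = 0x5CE9B5
clock 11: out=1, reg = 0x2E74DA
clock 12: out=0, reg = 0x173A6D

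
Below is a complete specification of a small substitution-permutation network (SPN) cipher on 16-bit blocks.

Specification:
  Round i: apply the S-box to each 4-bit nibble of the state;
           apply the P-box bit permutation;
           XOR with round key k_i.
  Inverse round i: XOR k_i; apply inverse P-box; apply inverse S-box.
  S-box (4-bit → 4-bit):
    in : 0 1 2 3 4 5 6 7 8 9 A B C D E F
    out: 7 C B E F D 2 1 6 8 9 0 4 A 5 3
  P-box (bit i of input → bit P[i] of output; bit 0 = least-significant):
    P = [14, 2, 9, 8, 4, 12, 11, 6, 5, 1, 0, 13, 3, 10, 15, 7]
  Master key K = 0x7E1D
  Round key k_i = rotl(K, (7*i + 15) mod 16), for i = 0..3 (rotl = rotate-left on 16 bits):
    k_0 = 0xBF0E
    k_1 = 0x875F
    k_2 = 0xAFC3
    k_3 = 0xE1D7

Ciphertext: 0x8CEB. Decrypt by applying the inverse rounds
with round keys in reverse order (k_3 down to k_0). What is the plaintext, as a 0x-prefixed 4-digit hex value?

s_0 = ciphertext = 0x8CEB
s_1 = InvRound(s_0, k_3) = 0xFAE2
s_2 = InvRound(s_1, k_2) = 0x6E6A
s_3 = InvRound(s_2, k_1) = 0xC5E2
s_4 = InvRound(s_3, k_0) = 0xAA30

0xAA30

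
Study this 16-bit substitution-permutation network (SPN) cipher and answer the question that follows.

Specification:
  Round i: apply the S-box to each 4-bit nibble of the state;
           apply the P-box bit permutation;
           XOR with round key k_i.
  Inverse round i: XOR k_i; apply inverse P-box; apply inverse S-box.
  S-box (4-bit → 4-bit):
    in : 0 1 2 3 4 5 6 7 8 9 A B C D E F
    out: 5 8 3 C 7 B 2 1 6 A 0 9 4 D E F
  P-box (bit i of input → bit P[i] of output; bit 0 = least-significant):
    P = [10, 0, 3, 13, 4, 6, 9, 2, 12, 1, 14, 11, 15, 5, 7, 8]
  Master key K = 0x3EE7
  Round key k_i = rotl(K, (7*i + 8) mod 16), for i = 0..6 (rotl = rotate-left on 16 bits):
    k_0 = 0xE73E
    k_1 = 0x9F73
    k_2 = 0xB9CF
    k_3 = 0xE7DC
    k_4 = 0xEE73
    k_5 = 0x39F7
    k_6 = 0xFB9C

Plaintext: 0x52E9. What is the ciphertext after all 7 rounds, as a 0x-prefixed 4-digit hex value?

0x0EB4

s_0 = plaintext = 0x52E9
s_1 = Round(s_0, k_0) = 0x5459
s_2 = Round(s_1, k_1) = 0x6E04
s_3 = Round(s_2, k_2) = 0xF7F4
s_4 = Round(s_3, k_3) = 0x7021
s_5 = Round(s_4, k_4) = 0x1E23
s_6 = Round(s_5, k_5) = 0x50AD
s_7 = Round(s_6, k_6) = 0x0EB4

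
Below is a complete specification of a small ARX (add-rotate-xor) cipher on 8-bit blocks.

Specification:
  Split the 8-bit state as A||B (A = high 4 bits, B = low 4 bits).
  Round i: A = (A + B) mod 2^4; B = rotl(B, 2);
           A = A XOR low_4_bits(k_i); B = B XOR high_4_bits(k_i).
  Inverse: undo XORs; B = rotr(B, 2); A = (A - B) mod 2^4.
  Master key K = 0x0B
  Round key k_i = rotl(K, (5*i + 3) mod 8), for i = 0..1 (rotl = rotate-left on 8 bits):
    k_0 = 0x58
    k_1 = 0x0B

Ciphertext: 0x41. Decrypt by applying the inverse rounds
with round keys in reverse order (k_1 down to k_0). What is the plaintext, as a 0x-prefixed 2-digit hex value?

s_0 = ciphertext = 0x41
s_1 = InvRound(s_0, k_1) = 0xB4
s_2 = InvRound(s_1, k_0) = 0xF4

0xF4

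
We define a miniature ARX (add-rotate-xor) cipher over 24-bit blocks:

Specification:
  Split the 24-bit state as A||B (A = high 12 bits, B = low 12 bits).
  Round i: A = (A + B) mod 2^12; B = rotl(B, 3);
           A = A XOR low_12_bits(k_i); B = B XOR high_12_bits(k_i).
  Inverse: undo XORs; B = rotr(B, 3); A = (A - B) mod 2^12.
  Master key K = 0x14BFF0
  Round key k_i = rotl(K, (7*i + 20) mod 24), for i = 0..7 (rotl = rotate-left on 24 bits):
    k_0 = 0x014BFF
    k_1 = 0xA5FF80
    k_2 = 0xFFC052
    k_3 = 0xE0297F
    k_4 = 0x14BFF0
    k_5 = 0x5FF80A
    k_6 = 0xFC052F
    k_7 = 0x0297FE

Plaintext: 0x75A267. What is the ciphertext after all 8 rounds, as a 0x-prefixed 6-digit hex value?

s_0 = plaintext = 0x75A267
s_1 = Round(s_0, k_0) = 0x23E32D
s_2 = Round(s_1, k_1) = 0xAEB336
s_3 = Round(s_2, k_2) = 0xE7364D
s_4 = Round(s_3, k_3) = 0xDBFC69
s_5 = Round(s_4, k_4) = 0x5D8205
s_6 = Round(s_5, k_5) = 0xFD75D6
s_7 = Round(s_6, k_6) = 0x082172
s_8 = Round(s_7, k_7) = 0x60ABB9

0x60ABB9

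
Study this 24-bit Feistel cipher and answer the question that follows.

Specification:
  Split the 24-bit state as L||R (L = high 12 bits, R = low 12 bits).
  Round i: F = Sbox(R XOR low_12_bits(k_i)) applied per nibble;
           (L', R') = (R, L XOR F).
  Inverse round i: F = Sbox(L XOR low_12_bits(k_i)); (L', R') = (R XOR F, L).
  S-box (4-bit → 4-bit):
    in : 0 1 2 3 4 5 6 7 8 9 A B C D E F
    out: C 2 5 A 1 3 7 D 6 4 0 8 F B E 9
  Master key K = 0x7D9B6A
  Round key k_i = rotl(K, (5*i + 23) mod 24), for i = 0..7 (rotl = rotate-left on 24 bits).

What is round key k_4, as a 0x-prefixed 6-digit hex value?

K = 0x7D9B6A
k_0 = rotl(K, (5*0+23) mod 24) = rotl(K, 23) = 0x3ECDB5
k_1 = rotl(K, (5*1+23) mod 24) = rotl(K, 4) = 0xD9B6A7
k_2 = rotl(K, (5*2+23) mod 24) = rotl(K, 9) = 0x36D4FB
k_3 = rotl(K, (5*3+23) mod 24) = rotl(K, 14) = 0xDA9F66
k_4 = rotl(K, (5*4+23) mod 24) = rotl(K, 19) = 0x53ECDB

0x53ECDB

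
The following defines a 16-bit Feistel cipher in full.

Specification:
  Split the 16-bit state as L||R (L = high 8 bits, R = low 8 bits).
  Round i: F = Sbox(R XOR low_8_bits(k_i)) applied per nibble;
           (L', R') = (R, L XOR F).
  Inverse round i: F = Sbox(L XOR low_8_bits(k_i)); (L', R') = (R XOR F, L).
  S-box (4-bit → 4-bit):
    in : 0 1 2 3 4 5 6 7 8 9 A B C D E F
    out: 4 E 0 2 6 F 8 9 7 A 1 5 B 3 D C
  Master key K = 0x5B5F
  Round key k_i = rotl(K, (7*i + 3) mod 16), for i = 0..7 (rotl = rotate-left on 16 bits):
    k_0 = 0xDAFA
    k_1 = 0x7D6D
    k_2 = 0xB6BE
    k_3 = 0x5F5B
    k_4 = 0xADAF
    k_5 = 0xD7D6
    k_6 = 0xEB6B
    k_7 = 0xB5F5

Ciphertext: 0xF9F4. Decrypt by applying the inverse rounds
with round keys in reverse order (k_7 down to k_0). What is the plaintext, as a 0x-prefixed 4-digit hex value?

s_0 = ciphertext = 0xF9F4
s_1 = InvRound(s_0, k_7) = 0xBFF9
s_2 = InvRound(s_1, k_6) = 0xCFBF
s_3 = InvRound(s_2, k_5) = 0x55CF
s_4 = InvRound(s_3, k_4) = 0x0E55
s_5 = InvRound(s_4, k_3) = 0xAA0E
s_6 = InvRound(s_5, k_2) = 0xE8AA
s_7 = InvRound(s_6, k_1) = 0xD5E8
s_8 = InvRound(s_7, k_0) = 0xE4D5

0xE4D5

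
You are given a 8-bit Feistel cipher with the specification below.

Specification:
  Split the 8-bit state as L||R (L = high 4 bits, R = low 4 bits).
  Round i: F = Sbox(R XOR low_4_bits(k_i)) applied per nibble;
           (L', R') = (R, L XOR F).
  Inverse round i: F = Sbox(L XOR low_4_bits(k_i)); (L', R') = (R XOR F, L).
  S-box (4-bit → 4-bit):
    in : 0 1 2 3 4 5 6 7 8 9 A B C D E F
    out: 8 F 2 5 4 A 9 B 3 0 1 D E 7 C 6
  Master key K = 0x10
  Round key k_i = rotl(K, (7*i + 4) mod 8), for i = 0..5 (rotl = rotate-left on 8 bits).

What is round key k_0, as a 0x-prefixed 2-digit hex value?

0x01

K = 0x10
k_0 = rotl(K, (7*0+4) mod 8) = rotl(K, 4) = 0x01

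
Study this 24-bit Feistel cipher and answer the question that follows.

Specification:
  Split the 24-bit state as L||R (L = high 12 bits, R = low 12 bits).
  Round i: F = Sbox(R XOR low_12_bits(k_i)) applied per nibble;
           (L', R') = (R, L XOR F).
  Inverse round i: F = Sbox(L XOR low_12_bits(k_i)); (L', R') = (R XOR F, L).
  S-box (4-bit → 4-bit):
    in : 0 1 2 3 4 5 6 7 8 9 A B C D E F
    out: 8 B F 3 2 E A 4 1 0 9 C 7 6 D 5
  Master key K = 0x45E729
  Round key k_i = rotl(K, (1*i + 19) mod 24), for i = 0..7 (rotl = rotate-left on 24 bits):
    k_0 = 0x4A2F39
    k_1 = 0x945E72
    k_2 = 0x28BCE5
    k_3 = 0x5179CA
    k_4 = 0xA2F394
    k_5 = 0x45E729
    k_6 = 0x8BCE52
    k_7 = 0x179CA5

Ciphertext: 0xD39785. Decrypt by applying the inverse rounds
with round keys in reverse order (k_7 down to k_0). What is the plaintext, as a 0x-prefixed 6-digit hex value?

s_0 = ciphertext = 0xD39785
s_1 = InvRound(s_0, k_7) = 0xC82D39
s_2 = InvRound(s_1, k_6) = 0x251C82
s_3 = InvRound(s_2, k_5) = 0x2C3251
s_4 = InvRound(s_3, k_4) = 0x9B52C3
s_5 = InvRound(s_4, k_3) = 0xA869B5
s_6 = InvRound(s_5, k_2) = 0x316A86
s_7 = InvRound(s_6, k_1) = 0xC24316
s_8 = InvRound(s_7, k_0) = 0x0A0C24

0x0A0C24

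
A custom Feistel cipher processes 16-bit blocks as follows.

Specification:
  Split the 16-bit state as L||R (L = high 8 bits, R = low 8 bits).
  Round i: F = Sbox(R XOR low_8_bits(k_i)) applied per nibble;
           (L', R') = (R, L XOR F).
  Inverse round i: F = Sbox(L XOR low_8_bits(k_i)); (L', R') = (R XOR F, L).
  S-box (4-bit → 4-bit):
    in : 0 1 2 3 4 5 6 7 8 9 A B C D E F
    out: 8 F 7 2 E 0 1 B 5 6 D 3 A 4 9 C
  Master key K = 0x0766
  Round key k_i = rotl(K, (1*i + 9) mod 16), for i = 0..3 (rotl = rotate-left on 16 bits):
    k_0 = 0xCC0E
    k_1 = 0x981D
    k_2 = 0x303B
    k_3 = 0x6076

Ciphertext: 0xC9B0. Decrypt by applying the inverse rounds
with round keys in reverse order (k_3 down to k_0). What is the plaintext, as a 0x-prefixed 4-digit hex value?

s_0 = ciphertext = 0xC9B0
s_1 = InvRound(s_0, k_3) = 0x8CC9
s_2 = InvRound(s_1, k_2) = 0xF28C
s_3 = InvRound(s_2, k_1) = 0x10F2
s_4 = InvRound(s_3, k_0) = 0x0B10

0x0B10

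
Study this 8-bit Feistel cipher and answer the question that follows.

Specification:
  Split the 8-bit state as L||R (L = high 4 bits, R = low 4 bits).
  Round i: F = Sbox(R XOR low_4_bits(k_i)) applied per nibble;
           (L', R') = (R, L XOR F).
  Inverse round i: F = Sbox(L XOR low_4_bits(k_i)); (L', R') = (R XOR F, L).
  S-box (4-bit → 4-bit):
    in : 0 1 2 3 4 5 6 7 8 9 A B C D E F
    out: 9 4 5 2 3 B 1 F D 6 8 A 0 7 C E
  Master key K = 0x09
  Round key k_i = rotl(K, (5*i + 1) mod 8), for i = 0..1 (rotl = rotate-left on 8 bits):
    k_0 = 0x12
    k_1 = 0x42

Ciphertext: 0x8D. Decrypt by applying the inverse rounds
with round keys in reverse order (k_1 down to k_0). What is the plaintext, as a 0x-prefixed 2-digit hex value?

0x75

s_0 = ciphertext = 0x8D
s_1 = InvRound(s_0, k_1) = 0x58
s_2 = InvRound(s_1, k_0) = 0x75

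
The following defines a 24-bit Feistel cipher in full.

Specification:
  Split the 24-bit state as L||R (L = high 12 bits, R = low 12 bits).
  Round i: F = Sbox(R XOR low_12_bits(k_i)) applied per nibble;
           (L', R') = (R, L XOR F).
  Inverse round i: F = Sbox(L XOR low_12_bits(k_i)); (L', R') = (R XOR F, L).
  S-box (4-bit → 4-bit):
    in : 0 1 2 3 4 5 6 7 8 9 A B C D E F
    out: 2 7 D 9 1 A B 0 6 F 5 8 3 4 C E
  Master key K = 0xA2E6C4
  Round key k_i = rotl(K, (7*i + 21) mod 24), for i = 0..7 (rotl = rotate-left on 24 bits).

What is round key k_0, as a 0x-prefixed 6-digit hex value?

0x945CD8

K = 0xA2E6C4
k_0 = rotl(K, (7*0+21) mod 24) = rotl(K, 21) = 0x945CD8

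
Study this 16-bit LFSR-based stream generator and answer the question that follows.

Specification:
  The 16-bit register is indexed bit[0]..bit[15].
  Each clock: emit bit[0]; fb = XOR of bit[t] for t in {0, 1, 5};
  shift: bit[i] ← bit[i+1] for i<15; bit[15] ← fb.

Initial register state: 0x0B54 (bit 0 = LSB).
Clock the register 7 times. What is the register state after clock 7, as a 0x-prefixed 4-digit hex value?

reg_0 = 0x0B54
clock 1: out=0, reg = 0x05AA
clock 2: out=0, reg = 0x02D5
clock 3: out=1, reg = 0x816A
clock 4: out=0, reg = 0x40B5
clock 5: out=1, reg = 0x205A
clock 6: out=0, reg = 0x902D
clock 7: out=1, reg = 0x4816

0x4816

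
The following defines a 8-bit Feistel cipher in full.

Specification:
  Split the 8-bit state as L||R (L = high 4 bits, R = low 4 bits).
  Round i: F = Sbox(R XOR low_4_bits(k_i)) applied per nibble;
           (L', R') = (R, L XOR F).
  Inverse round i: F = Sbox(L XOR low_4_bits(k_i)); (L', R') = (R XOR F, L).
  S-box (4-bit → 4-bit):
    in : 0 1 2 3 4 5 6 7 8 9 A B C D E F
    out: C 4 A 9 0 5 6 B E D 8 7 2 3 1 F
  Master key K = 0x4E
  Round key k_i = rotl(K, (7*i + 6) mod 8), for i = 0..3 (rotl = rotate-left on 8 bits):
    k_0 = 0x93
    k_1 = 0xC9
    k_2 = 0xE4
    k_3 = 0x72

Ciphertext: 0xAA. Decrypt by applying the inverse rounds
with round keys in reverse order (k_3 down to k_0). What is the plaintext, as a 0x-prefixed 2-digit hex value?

0x8B

s_0 = ciphertext = 0xAA
s_1 = InvRound(s_0, k_3) = 0x4A
s_2 = InvRound(s_1, k_2) = 0x64
s_3 = InvRound(s_2, k_1) = 0xB6
s_4 = InvRound(s_3, k_0) = 0x8B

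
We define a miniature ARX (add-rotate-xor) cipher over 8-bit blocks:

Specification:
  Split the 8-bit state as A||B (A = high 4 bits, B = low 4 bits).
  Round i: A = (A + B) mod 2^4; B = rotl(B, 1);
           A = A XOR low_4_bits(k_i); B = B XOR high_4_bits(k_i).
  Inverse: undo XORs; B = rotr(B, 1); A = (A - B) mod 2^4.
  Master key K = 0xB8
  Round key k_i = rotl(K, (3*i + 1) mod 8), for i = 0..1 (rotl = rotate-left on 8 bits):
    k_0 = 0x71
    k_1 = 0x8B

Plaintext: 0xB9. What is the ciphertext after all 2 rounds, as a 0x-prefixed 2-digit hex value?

0x20

s_0 = plaintext = 0xB9
s_1 = Round(s_0, k_0) = 0x54
s_2 = Round(s_1, k_1) = 0x20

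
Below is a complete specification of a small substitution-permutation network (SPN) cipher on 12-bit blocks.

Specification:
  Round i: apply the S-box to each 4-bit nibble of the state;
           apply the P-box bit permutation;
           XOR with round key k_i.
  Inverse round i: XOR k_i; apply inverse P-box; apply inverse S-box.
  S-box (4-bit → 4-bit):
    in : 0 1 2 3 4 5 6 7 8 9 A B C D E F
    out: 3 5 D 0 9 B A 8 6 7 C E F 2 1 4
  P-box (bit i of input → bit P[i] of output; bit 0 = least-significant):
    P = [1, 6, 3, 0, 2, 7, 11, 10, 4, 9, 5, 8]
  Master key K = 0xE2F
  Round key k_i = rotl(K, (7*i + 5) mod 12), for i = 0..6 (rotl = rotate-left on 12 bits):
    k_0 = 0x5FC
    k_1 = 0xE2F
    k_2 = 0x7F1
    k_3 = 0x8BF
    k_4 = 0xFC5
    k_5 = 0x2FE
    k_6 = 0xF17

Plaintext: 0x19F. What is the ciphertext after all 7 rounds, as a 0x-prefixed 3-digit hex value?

0x813

s_0 = plaintext = 0x19F
s_1 = Round(s_0, k_0) = 0xD40
s_2 = Round(s_1, k_1) = 0x869
s_3 = Round(s_2, k_2) = 0x11B
s_4 = Round(s_3, k_3) = 0x0C2
s_5 = Round(s_4, k_4) = 0x15A
s_6 = Round(s_5, k_5) = 0x643
s_7 = Round(s_6, k_6) = 0x813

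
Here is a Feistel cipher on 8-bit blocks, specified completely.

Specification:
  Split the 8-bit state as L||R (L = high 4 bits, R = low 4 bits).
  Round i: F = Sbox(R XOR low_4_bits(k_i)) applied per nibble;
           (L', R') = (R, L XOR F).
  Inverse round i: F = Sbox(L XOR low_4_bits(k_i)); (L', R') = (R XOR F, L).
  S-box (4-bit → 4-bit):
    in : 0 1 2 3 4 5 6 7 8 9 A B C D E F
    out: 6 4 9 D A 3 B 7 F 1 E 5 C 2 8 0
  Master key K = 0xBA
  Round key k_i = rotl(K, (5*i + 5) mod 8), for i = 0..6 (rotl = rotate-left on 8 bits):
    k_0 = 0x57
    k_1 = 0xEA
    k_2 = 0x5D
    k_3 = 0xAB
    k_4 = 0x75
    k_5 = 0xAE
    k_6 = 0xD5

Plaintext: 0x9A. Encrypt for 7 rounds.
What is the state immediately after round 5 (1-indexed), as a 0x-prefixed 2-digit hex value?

0xC7

s_0 = plaintext = 0x9A
s_1 = Round(s_0, k_0) = 0xAB
s_2 = Round(s_1, k_1) = 0xBE
s_3 = Round(s_2, k_2) = 0xE6
s_4 = Round(s_3, k_3) = 0x6C
s_5 = Round(s_4, k_4) = 0xC7
s_6 = Round(s_5, k_5) = 0x7D
s_7 = Round(s_6, k_6) = 0xD8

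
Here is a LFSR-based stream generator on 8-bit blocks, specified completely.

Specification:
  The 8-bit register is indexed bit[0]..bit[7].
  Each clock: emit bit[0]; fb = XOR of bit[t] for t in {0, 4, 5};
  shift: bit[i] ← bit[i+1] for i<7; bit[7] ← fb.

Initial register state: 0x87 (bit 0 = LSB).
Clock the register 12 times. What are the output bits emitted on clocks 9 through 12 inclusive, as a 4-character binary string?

reg_0 = 0x87
clock 1: out=1, reg = 0xC3
clock 2: out=1, reg = 0xE1
clock 3: out=1, reg = 0x70
clock 4: out=0, reg = 0x38
clock 5: out=0, reg = 0x1C
clock 6: out=0, reg = 0x8E
clock 7: out=0, reg = 0x47
clock 8: out=1, reg = 0xA3
clock 9: out=1, reg = 0x51
clock 10: out=1, reg = 0x28
clock 11: out=0, reg = 0x94
clock 12: out=0, reg = 0xCA

1100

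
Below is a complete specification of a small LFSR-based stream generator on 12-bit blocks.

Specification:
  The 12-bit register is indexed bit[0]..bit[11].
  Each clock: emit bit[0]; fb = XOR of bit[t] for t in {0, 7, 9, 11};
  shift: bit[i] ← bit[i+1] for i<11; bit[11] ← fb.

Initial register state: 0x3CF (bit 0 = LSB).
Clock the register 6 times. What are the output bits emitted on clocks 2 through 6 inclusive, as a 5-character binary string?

reg_0 = 0x3CF
clock 1: out=1, reg = 0x9E7
clock 2: out=1, reg = 0xCF3
clock 3: out=1, reg = 0xE79
clock 4: out=1, reg = 0xF3C
clock 5: out=0, reg = 0x79E
clock 6: out=0, reg = 0x3CF

11100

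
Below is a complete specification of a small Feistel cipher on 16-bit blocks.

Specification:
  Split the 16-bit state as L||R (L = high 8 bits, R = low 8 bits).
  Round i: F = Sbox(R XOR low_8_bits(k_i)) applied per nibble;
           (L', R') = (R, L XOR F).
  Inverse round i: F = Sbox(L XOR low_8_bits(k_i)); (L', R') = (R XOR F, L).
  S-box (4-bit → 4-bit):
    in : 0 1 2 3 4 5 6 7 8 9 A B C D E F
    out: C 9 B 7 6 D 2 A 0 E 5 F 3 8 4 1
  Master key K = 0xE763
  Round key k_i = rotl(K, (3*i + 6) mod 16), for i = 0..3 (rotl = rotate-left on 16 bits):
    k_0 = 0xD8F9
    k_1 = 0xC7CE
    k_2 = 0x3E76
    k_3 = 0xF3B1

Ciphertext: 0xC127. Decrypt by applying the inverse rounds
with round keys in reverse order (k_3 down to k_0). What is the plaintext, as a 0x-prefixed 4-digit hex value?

0x9911

s_0 = ciphertext = 0xC127
s_1 = InvRound(s_0, k_3) = 0x8BC1
s_2 = InvRound(s_1, k_2) = 0xD98B
s_3 = InvRound(s_2, k_1) = 0x11D9
s_4 = InvRound(s_3, k_0) = 0x9911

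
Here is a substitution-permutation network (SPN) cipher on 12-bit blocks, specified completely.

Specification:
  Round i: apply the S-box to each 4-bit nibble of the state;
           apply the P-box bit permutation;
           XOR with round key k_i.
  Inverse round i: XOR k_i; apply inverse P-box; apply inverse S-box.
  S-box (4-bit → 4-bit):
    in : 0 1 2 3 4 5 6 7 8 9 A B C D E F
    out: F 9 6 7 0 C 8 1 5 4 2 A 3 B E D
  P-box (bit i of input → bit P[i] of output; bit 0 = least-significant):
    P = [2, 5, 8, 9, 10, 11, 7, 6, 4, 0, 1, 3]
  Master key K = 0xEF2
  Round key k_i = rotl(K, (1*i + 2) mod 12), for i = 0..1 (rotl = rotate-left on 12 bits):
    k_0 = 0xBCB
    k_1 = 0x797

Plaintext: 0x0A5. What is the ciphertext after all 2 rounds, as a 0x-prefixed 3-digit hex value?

0x8E8

s_0 = plaintext = 0x0A5
s_1 = Round(s_0, k_0) = 0x0D0
s_2 = Round(s_1, k_1) = 0x8E8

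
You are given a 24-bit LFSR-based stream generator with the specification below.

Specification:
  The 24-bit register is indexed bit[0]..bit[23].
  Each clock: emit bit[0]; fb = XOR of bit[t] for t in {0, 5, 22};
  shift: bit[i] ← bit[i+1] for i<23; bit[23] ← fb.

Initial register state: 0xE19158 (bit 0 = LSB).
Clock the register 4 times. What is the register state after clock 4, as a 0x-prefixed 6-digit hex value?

reg_0 = 0xE19158
clock 1: out=0, reg = 0xF0C8AC
clock 2: out=0, reg = 0x786456
clock 3: out=0, reg = 0xBC322B
clock 4: out=1, reg = 0x5E1915

0x5E1915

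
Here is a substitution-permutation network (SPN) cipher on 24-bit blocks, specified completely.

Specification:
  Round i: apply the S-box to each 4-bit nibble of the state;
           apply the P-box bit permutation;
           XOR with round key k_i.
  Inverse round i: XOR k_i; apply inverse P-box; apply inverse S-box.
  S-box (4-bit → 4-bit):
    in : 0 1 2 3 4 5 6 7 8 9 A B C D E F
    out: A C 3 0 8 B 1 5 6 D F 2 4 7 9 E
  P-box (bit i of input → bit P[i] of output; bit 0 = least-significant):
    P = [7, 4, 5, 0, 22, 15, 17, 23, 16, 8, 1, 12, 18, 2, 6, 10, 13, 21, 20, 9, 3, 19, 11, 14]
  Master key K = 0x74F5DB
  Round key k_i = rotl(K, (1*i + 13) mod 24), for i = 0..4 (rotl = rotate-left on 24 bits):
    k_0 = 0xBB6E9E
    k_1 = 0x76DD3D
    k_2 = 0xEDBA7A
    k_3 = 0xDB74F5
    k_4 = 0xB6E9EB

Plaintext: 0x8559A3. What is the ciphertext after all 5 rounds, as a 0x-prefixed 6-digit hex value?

s_0 = plaintext = 0x8559A3
s_1 = Round(s_0, k_0) = 0x54D098
s_2 = Round(s_1, k_1) = 0xB88E41
s_3 = Round(s_2, k_2) = 0x54AA1F
s_4 = Round(s_3, k_3) = 0x54238A
s_5 = Round(s_4, k_4) = 0xB82B56

0xB82B56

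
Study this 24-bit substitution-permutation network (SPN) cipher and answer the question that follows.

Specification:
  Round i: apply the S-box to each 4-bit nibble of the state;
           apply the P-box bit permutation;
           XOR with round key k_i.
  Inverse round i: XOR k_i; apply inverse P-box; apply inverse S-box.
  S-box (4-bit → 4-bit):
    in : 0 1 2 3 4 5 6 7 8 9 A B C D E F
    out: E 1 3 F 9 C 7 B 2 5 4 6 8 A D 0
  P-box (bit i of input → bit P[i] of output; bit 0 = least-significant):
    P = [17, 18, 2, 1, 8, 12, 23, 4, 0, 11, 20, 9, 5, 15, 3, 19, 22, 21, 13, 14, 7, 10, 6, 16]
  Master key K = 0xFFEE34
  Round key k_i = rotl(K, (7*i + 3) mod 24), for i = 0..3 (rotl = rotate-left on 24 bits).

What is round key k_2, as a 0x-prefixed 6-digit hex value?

0x69FFDC

K = 0xFFEE34
k_0 = rotl(K, (7*0+3) mod 24) = rotl(K, 3) = 0xFF71A7
k_1 = rotl(K, (7*1+3) mod 24) = rotl(K, 10) = 0xB8D3FF
k_2 = rotl(K, (7*2+3) mod 24) = rotl(K, 17) = 0x69FFDC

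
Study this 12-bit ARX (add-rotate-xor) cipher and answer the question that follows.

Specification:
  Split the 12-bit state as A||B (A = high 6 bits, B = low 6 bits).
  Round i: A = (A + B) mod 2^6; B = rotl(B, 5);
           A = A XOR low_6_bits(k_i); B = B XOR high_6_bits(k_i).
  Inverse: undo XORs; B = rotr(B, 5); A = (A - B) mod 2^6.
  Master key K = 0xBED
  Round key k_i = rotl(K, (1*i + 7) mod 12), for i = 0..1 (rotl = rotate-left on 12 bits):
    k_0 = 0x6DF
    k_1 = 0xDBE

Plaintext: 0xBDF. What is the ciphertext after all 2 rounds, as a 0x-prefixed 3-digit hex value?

s_0 = plaintext = 0xBDF
s_1 = Round(s_0, k_0) = 0x474
s_2 = Round(s_1, k_1) = 0xEEC

0xEEC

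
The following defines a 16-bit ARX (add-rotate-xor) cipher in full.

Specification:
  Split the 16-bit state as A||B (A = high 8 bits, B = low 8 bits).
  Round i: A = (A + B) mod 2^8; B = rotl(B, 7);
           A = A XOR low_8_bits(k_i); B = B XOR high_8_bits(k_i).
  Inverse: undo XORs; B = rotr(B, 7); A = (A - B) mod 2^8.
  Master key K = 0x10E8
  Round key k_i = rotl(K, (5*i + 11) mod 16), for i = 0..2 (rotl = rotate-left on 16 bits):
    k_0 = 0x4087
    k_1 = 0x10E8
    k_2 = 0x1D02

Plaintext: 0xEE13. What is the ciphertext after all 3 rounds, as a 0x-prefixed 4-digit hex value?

s_0 = plaintext = 0xEE13
s_1 = Round(s_0, k_0) = 0x86C9
s_2 = Round(s_1, k_1) = 0xA7F4
s_3 = Round(s_2, k_2) = 0x9967

0x9967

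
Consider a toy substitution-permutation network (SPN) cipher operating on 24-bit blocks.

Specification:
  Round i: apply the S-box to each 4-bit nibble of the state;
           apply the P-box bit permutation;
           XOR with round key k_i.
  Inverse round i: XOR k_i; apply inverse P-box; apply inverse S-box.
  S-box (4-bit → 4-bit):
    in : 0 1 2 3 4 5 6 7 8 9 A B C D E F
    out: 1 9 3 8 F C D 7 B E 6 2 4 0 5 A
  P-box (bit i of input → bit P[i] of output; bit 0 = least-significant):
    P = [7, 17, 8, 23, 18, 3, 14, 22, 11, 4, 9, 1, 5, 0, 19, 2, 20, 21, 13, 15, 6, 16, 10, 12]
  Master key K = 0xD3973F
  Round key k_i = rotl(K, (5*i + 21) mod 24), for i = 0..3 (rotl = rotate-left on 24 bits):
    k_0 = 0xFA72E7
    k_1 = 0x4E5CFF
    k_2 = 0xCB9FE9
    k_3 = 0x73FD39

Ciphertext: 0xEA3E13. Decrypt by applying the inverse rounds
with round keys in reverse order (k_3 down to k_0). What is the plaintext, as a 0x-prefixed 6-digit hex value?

s_0 = ciphertext = 0xEA3E13
s_1 = InvRound(s_0, k_3) = 0xB1E5A5
s_2 = InvRound(s_1, k_2) = 0x175E9B
s_3 = InvRound(s_2, k_1) = 0x206C3D
s_4 = InvRound(s_3, k_0) = 0x60C4F8

0x60C4F8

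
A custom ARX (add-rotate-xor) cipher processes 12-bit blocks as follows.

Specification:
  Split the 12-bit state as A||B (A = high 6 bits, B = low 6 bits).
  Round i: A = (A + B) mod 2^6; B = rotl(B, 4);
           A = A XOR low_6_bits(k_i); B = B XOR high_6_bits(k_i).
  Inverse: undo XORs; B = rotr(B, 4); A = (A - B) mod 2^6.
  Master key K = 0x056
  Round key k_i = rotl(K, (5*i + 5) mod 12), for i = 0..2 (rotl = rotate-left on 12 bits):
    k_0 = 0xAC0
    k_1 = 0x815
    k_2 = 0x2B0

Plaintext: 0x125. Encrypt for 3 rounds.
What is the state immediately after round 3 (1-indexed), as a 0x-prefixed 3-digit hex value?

s_0 = plaintext = 0x125
s_1 = Round(s_0, k_0) = 0xA72
s_2 = Round(s_1, k_1) = 0x38C
s_3 = Round(s_2, k_2) = 0xA89

0xA89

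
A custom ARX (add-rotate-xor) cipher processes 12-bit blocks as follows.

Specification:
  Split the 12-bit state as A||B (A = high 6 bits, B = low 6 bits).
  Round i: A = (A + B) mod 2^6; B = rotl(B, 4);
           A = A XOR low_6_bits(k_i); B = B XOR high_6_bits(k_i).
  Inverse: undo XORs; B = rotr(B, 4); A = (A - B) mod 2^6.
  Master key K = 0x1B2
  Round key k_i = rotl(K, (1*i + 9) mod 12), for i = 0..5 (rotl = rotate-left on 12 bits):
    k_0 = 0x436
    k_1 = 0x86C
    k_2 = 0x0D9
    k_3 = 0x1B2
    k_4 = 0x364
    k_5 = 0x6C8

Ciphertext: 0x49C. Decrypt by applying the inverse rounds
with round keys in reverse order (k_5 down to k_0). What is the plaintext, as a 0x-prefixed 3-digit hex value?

s_0 = ciphertext = 0x49C
s_1 = InvRound(s_0, k_5) = 0xF9C
s_2 = InvRound(s_1, k_4) = 0x545
s_3 = InvRound(s_2, k_3) = 0x6CC
s_4 = InvRound(s_3, k_2) = 0x1BC
s_5 = InvRound(s_4, k_1) = 0xD75
s_6 = InvRound(s_5, k_0) = 0xB56

0xB56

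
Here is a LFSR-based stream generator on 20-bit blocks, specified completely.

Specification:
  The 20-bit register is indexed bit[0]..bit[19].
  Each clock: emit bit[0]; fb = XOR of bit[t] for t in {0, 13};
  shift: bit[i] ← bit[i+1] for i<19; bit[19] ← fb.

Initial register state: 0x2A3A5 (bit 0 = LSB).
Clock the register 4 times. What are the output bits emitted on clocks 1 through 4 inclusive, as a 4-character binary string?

reg_0 = 0x2A3A5
clock 1: out=1, reg = 0x151D2
clock 2: out=0, reg = 0x0A8E9
clock 3: out=1, reg = 0x05474
clock 4: out=0, reg = 0x02A3A

1010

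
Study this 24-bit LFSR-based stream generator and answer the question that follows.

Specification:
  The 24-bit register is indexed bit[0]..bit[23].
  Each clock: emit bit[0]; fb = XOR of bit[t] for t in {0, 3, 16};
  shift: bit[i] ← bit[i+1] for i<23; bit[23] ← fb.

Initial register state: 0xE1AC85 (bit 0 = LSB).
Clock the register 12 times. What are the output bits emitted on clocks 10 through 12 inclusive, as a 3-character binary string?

reg_0 = 0xE1AC85
clock 1: out=1, reg = 0x70D642
clock 2: out=0, reg = 0x386B21
clock 3: out=1, reg = 0x9C3590
clock 4: out=0, reg = 0x4E1AC8
clock 5: out=0, reg = 0xA70D64
clock 6: out=0, reg = 0xD386B2
clock 7: out=0, reg = 0xE9C359
clock 8: out=1, reg = 0xF4E1AC
clock 9: out=0, reg = 0xFA70D6
clock 10: out=0, reg = 0x7D386B
clock 11: out=1, reg = 0xBE9C35
clock 12: out=1, reg = 0xDF4E1A

011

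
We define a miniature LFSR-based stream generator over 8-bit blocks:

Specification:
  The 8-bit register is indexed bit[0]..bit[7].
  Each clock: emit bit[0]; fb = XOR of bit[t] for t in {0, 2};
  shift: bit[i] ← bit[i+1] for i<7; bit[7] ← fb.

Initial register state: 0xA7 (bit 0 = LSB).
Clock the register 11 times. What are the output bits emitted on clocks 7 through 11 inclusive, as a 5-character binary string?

01011

reg_0 = 0xA7
clock 1: out=1, reg = 0x53
clock 2: out=1, reg = 0xA9
clock 3: out=1, reg = 0xD4
clock 4: out=0, reg = 0xEA
clock 5: out=0, reg = 0x75
clock 6: out=1, reg = 0x3A
clock 7: out=0, reg = 0x1D
clock 8: out=1, reg = 0x0E
clock 9: out=0, reg = 0x87
clock 10: out=1, reg = 0x43
clock 11: out=1, reg = 0xA1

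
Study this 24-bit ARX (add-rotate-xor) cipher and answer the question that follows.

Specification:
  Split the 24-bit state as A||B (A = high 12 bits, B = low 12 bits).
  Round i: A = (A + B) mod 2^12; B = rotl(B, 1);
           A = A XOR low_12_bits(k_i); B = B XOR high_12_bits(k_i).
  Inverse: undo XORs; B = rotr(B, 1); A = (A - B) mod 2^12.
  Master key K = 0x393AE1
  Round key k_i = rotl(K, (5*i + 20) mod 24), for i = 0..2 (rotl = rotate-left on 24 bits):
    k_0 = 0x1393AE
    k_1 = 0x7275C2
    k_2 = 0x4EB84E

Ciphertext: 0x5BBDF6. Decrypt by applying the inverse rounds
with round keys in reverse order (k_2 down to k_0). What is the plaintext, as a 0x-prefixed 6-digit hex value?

0x709E76

s_0 = ciphertext = 0x5BBDF6
s_1 = InvRound(s_0, k_2) = 0x167C8E
s_2 = InvRound(s_1, k_1) = 0x6D1DD4
s_3 = InvRound(s_2, k_0) = 0x709E76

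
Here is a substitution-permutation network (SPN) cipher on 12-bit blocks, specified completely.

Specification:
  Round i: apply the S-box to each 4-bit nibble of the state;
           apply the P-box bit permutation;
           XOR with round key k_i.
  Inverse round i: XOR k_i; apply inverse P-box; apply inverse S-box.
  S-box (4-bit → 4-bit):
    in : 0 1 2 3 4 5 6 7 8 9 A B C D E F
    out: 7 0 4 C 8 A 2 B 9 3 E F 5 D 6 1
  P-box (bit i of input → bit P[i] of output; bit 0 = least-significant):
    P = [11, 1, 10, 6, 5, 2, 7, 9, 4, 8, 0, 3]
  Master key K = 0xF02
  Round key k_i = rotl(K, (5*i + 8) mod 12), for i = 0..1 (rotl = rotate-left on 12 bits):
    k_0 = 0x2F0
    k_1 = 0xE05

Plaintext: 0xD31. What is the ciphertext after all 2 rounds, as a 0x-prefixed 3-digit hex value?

s_0 = plaintext = 0xD31
s_1 = Round(s_0, k_0) = 0x069
s_2 = Round(s_1, k_1) = 0x712

0x712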